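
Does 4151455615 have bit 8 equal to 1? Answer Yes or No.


0b11110111011100100010111101111111, bit 8 = 1. Yes

Yes


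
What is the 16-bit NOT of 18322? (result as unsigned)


~0b100011110010010 = 0b1011100001101101 = 47213 (16-bit unsigned)

47213


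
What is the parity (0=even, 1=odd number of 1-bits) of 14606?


0b11100100001110 has 7 ones => parity 1

1


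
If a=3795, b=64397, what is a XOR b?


3795 ^ 64397 = 62814

62814


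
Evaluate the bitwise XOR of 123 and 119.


0b1111011 ^ 0b1110111 = 0b1100 = 12

12


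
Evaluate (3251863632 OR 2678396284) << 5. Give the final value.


Step 1: 3251863632 | 2678396284 = 3757544828
Step 2: 3757544828 << 5 = 120241434496

120241434496


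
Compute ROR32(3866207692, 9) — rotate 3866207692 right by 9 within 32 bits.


Rotate 0b11100110011100011010010111001100 right by 9 (32-bit) = 0b11100110011100110011100011010010 = 3866310866

3866310866


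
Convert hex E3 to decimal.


E3 hex = 227 decimal

227


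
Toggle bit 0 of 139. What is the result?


139 ^ (1 << 0) = 139 ^ 1 = 138

138


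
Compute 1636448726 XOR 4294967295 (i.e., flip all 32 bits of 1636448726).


1636448726 ^ 4294967295 = 2658518569

2658518569


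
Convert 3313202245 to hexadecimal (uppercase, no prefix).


3313202245 = C57B7445 hex

C57B7445


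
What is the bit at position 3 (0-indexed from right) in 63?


0b111111, position 3 = 1

1


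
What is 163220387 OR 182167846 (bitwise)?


0b1001101110101000101110100011 | 0b1010110110111010100100100110 = 0b1011111110111010101110100111 = 201042855

201042855


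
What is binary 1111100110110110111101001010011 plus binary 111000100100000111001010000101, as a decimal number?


1111100110110110111101001010011 + 111000100100000111001010000101 = 10110101011010111110110011011000 = 3043749080

3043749080


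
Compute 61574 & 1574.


0b1111000010000110 & 0b11000100110 = 0b110 = 6

6


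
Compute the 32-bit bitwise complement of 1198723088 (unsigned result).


~0b1000111011100110001000000010000 = 0b10111000100011001110111111101111 = 3096244207 (32-bit unsigned)

3096244207


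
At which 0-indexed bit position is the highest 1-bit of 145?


0b10010001. Highest set bit at position 7

7


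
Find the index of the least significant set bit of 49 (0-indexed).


0b110001. Lowest set bit at position 0

0


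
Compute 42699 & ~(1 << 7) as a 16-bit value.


42699 & ~(1 << 7) = 42571

42571


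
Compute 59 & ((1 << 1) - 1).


59 & 1 = 1

1


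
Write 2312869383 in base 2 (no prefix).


2312869383 = 10001001110110111001011000000111 in binary

10001001110110111001011000000111


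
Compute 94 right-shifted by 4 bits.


0b1011110 >> 4 = 0b101 = 5

5


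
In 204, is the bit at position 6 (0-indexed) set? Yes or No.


0b11001100, bit 6 = 1. Yes

Yes


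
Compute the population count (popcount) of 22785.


0b101100100000001 has 5 set bits

5


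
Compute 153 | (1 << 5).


153 | (1 << 5) = 153 | 32 = 185

185


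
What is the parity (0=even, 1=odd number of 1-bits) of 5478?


0b1010101100110 has 7 ones => parity 1

1


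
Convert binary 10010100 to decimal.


10010100 in decimal = 148

148


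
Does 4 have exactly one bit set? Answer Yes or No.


0b100. Only one bit set => Yes

Yes


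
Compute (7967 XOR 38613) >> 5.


Step 1: 7967 ^ 38613 = 35274
Step 2: 35274 >> 5 = 1102

1102


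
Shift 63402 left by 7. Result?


0b1111011110101010 << 7 = 0b11110111101010100000000 = 8115456

8115456


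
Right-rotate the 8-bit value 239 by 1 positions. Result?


Rotate 0b11101111 right by 1 (8-bit) = 0b11110111 = 247

247


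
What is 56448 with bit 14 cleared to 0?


56448 & ~(1 << 14) = 40064

40064


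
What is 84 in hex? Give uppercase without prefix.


84 = 54 hex

54


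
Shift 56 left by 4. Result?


0b111000 << 4 = 0b1110000000 = 896

896


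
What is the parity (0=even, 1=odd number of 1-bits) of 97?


0b1100001 has 3 ones => parity 1

1


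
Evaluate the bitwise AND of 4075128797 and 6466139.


0b11110010111001011000011111011101 & 0b11000101010101001011011 = 0b11000001000001001011001 = 6324825

6324825


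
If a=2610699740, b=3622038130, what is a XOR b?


2610699740 ^ 3622038130 = 1283454894

1283454894


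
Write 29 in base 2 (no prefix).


29 = 11101 in binary

11101


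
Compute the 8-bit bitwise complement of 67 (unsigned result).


~0b1000011 = 0b10111100 = 188 (8-bit unsigned)

188


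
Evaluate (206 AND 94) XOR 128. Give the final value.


Step 1: 206 & 94 = 78
Step 2: 78 ^ 128 = 206

206


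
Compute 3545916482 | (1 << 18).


3545916482 | (1 << 18) = 3545916482 | 262144 = 3546178626

3546178626


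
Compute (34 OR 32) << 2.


Step 1: 34 | 32 = 34
Step 2: 34 << 2 = 136

136


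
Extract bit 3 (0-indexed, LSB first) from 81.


0b1010001, position 3 = 0

0


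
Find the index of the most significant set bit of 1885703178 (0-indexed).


0b1110000011001011000110000001010. Highest set bit at position 30

30


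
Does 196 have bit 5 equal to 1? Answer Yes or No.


0b11000100, bit 5 = 0. No

No


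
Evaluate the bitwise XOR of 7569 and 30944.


0b1110110010001 ^ 0b111100011100000 = 0b110010101110001 = 25969

25969


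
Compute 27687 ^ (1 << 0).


27687 ^ (1 << 0) = 27687 ^ 1 = 27686

27686


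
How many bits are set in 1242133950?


0b1001010000010010111010110111110 has 16 set bits

16


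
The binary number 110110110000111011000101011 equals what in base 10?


110110110000111011000101011 in decimal = 114849323

114849323


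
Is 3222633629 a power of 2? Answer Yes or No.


0b11000000000101010111110010011101. Multiple bits set => No

No


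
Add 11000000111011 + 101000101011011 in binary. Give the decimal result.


11000000111011 + 101000101011011 = 1000000110010110 = 33174

33174


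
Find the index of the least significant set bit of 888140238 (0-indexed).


0b110100111011111111000111001110. Lowest set bit at position 1

1


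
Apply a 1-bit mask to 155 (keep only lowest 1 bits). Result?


155 & 1 = 1

1


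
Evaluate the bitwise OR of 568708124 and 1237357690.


0b100001111001011100110000011100 | 0b1001001110000001001010001111010 = 0b1101001111001011101110001111110 = 1776671870

1776671870


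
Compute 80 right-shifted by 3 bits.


0b1010000 >> 3 = 0b1010 = 10

10


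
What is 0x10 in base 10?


10 hex = 16 decimal

16


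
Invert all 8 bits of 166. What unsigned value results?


166 ^ 255 = 89

89


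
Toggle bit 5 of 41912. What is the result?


41912 ^ (1 << 5) = 41912 ^ 32 = 41880

41880


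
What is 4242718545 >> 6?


0b11111100111000101011111101010001 >> 6 = 0b11111100111000101011111101 = 66292477

66292477


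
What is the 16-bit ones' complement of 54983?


54983 ^ 65535 = 10552

10552


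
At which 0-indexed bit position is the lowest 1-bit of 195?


0b11000011. Lowest set bit at position 0

0


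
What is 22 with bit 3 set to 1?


22 | (1 << 3) = 22 | 8 = 30

30


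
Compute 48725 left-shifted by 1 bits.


0b1011111001010101 << 1 = 0b10111110010101010 = 97450

97450


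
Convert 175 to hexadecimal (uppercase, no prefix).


175 = AF hex

AF


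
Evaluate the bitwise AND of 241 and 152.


0b11110001 & 0b10011000 = 0b10010000 = 144

144


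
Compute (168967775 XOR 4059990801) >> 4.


Step 1: 168967775 ^ 4059990801 = 4226594126
Step 2: 4226594126 >> 4 = 264162132

264162132


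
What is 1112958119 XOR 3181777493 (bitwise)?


0b1000010010101100110010010100111 ^ 0b10111101101001100001001001010101 = 0b11111111111100000111011011110010 = 4293949170

4293949170


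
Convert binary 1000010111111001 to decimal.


1000010111111001 in decimal = 34297

34297


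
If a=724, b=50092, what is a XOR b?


724 ^ 50092 = 49528

49528


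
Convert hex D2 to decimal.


D2 hex = 210 decimal

210


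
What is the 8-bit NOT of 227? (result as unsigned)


~0b11100011 = 0b11100 = 28 (8-bit unsigned)

28


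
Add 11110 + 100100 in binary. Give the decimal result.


11110 + 100100 = 1000010 = 66

66


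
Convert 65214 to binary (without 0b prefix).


65214 = 1111111010111110 in binary

1111111010111110


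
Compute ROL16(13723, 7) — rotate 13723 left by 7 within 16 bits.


Rotate 0b11010110011011 left by 7 (16-bit) = 0b1100110110011010 = 52634

52634


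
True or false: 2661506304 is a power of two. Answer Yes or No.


0b10011110101000110101110100000000. Multiple bits set => No

No


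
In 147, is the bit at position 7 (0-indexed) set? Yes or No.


0b10010011, bit 7 = 1. Yes

Yes


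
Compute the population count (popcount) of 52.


0b110100 has 3 set bits

3


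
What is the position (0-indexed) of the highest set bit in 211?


0b11010011. Highest set bit at position 7

7


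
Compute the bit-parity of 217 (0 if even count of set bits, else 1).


0b11011001 has 5 ones => parity 1

1


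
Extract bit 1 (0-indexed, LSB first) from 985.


0b1111011001, position 1 = 0

0


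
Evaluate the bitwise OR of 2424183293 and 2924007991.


0b10010000011111100001100111111101 | 0b10101110010010001101001000110111 = 0b10111110011111101101101111111111 = 3195984895

3195984895


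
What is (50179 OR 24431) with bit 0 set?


Step 1: 50179 | 24431 = 57199
Step 2: 57199 | (1 << 0) = 57199 | 1 = 57199

57199


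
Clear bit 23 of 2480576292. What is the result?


2480576292 & ~(1 << 23) = 2472187684

2472187684


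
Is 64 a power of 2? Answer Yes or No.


0b1000000. Only one bit set => Yes

Yes


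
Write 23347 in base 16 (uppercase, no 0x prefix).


23347 = 5B33 hex

5B33


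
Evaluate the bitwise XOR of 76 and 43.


0b1001100 ^ 0b101011 = 0b1100111 = 103

103


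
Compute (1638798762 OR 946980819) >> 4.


Step 1: 1638798762 | 946980819 = 2046810107
Step 2: 2046810107 >> 4 = 127925631

127925631


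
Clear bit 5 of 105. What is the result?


105 & ~(1 << 5) = 73

73


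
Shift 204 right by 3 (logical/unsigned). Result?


0b11001100 >> 3 = 0b11001 = 25

25


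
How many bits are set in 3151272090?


0b10111011110101001001100010011010 has 17 set bits

17


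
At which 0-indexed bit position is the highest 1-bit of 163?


0b10100011. Highest set bit at position 7

7


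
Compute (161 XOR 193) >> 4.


Step 1: 161 ^ 193 = 96
Step 2: 96 >> 4 = 6

6


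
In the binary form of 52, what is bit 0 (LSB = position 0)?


0b110100, position 0 = 0

0


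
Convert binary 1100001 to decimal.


1100001 in decimal = 97

97


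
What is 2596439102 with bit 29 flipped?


2596439102 ^ (1 << 29) = 2596439102 ^ 536870912 = 3133310014

3133310014


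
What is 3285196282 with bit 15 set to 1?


3285196282 | (1 << 15) = 3285196282 | 32768 = 3285229050

3285229050


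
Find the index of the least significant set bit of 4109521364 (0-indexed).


0b11110100111100100101000111010100. Lowest set bit at position 2

2


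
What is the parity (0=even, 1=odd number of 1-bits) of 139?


0b10001011 has 4 ones => parity 0

0


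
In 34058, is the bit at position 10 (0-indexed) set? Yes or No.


0b1000010100001010, bit 10 = 1. Yes

Yes


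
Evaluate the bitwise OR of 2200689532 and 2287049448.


0b10000011001010111101101101111100 | 0b10001000010100011001101011101000 = 0b10001011011110111101101111111100 = 2340150268

2340150268


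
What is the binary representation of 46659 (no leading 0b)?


46659 = 1011011001000011 in binary

1011011001000011


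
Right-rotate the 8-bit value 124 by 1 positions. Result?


Rotate 0b1111100 right by 1 (8-bit) = 0b111110 = 62

62


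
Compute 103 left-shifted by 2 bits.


0b1100111 << 2 = 0b110011100 = 412

412


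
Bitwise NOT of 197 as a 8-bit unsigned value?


~0b11000101 = 0b111010 = 58 (8-bit unsigned)

58


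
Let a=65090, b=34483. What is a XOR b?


65090 ^ 34483 = 30961

30961


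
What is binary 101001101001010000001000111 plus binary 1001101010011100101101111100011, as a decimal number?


101001101001010000001000111 + 1001101010011100101101111100011 = 1010010100000101111110000101010 = 1384315946

1384315946


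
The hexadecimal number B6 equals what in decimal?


B6 hex = 182 decimal

182


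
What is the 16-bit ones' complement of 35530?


35530 ^ 65535 = 30005

30005


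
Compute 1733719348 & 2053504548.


0b1100111010101100111010100110100 & 0b1111010011001011111111000100100 = 0b1100010010001000111010000100100 = 1648653348

1648653348


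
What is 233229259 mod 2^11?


233229259 & 2047 = 971

971


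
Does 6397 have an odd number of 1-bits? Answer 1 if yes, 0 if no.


0b1100011111101 has 9 ones => parity 1

1


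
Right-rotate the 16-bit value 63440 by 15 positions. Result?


Rotate 0b1111011111010000 right by 15 (16-bit) = 0b1110111110100001 = 61345

61345


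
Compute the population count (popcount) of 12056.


0b10111100011000 has 7 set bits

7


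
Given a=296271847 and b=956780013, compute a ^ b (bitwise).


296271847 ^ 956780013 = 682619402

682619402


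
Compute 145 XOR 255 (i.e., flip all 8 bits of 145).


145 ^ 255 = 110

110


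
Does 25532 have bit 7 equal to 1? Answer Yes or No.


0b110001110111100, bit 7 = 1. Yes

Yes


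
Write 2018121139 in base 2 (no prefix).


2018121139 = 1111000010010100001010110110011 in binary

1111000010010100001010110110011


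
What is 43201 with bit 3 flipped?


43201 ^ (1 << 3) = 43201 ^ 8 = 43209

43209


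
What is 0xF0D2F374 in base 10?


F0D2F374 hex = 4040356724 decimal

4040356724


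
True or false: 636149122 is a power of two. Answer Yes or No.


0b100101111010101101110110000010. Multiple bits set => No

No


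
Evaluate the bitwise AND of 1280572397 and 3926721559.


0b1001100010100111111101111101101 & 0b11101010000011010000010000010111 = 0b1001000000000010000000000000101 = 1208025093

1208025093


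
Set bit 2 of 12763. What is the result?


12763 | (1 << 2) = 12763 | 4 = 12767

12767


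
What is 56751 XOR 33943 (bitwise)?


0b1101110110101111 ^ 0b1000010010010111 = 0b101100100111000 = 22840

22840


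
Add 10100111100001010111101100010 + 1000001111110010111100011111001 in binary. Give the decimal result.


10100111100001010111101100010 + 1000001111110010111100011111001 = 1010110111010100010100001011011 = 1458186331

1458186331


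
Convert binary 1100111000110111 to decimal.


1100111000110111 in decimal = 52791

52791


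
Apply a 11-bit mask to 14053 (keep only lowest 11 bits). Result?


14053 & 2047 = 1765

1765


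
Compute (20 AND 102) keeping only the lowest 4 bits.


Step 1: 20 & 102 = 4
Step 2: 4 & 15 = 4

4


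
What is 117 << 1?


0b1110101 << 1 = 0b11101010 = 234

234


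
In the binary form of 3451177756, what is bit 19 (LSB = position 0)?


0b11001101101101001100101100011100, position 19 = 0

0


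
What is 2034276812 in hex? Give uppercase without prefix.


2034276812 = 794099CC hex

794099CC


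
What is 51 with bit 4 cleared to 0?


51 & ~(1 << 4) = 35

35


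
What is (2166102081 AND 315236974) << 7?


Step 1: 2166102081 & 315236974 = 524352
Step 2: 524352 << 7 = 67117056

67117056


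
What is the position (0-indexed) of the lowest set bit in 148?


0b10010100. Lowest set bit at position 2

2


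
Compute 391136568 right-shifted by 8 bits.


0b10111010100000100010100111000 >> 8 = 0b101110101000001000101 = 1527877

1527877


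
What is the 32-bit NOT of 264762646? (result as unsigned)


~0b1111110001111111010100010110 = 0b11110000001110000000101011101001 = 4030204649 (32-bit unsigned)

4030204649


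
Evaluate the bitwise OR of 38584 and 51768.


0b1001011010111000 | 0b1100101000111000 = 0b1101111010111000 = 57016

57016


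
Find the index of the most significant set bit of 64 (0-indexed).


0b1000000. Highest set bit at position 6

6


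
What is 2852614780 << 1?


0b10101010000001110111001001111100 << 1 = 0b101010100000011101110010011111000 = 5705229560

5705229560


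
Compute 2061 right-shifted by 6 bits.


0b100000001101 >> 6 = 0b100000 = 32

32


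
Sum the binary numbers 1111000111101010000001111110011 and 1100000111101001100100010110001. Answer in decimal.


1111000111101010000001111110011 + 1100000111101001100100010110001 = 11011001111010011100110010100100 = 3655978148

3655978148


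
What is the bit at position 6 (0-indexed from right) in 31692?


0b111101111001100, position 6 = 1

1


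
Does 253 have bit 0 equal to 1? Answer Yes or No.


0b11111101, bit 0 = 1. Yes

Yes


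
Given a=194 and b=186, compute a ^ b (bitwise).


194 ^ 186 = 120

120


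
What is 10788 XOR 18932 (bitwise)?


0b10101000100100 ^ 0b100100111110100 = 0b110001111010000 = 25552

25552


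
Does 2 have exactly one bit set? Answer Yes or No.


0b10. Only one bit set => Yes

Yes


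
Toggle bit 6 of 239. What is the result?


239 ^ (1 << 6) = 239 ^ 64 = 175

175


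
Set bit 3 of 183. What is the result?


183 | (1 << 3) = 183 | 8 = 191

191


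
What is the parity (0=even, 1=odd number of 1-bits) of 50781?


0b1100011001011101 has 9 ones => parity 1

1


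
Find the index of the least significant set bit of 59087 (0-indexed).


0b1110011011001111. Lowest set bit at position 0

0


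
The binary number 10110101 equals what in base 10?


10110101 in decimal = 181

181


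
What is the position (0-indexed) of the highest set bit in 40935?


0b1001111111100111. Highest set bit at position 15

15


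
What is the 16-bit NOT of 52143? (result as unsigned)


~0b1100101110101111 = 0b11010001010000 = 13392 (16-bit unsigned)

13392


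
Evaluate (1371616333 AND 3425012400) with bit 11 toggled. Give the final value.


Step 1: 1371616333 & 3425012400 = 1073807360
Step 2: 1073807360 ^ (1 << 11) = 1073807360 ^ 2048 = 1073809408

1073809408


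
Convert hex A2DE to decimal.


A2DE hex = 41694 decimal

41694


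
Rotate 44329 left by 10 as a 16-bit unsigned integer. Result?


Rotate 0b1010110100101001 left by 10 (16-bit) = 0b1010011010110100 = 42676

42676


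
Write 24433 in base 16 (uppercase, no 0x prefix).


24433 = 5F71 hex

5F71


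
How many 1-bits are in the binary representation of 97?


0b1100001 has 3 set bits

3


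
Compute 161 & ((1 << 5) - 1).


161 & 31 = 1

1


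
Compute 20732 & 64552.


0b101000011111100 & 0b1111110000101000 = 0b101000000101000 = 20520

20520


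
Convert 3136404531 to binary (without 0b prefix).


3136404531 = 10111010111100011011110000110011 in binary

10111010111100011011110000110011


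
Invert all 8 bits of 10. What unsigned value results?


10 ^ 255 = 245

245


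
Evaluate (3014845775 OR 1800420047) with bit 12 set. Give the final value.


Step 1: 3014845775 | 1800420047 = 4227006415
Step 2: 4227006415 | (1 << 12) = 4227006415 | 4096 = 4227006415

4227006415


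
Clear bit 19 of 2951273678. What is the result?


2951273678 & ~(1 << 19) = 2950749390

2950749390


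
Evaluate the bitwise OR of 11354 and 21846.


0b10110001011010 | 0b101010101010110 = 0b111110101011110 = 32094

32094


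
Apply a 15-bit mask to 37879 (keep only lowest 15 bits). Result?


37879 & 32767 = 5111

5111


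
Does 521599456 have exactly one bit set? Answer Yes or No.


0b11111000101101111100111100000. Multiple bits set => No

No


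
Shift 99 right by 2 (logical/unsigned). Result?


0b1100011 >> 2 = 0b11000 = 24

24


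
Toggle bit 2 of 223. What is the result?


223 ^ (1 << 2) = 223 ^ 4 = 219

219


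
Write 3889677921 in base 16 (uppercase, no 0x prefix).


3889677921 = E7D7C661 hex

E7D7C661


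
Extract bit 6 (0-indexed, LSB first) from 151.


0b10010111, position 6 = 0

0


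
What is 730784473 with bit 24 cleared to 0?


730784473 & ~(1 << 24) = 714007257

714007257


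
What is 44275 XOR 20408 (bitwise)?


0b1010110011110011 ^ 0b100111110111000 = 0b1110001101001011 = 58187

58187


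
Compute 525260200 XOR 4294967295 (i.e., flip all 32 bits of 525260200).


525260200 ^ 4294967295 = 3769707095

3769707095


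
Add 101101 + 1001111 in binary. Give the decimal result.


101101 + 1001111 = 1111100 = 124

124


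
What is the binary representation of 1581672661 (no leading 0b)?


1581672661 = 1011110010001100110100011010101 in binary

1011110010001100110100011010101


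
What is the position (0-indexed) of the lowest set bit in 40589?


0b1001111010001101. Lowest set bit at position 0

0


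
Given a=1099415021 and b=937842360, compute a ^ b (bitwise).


1099415021 ^ 937842360 = 1986128725

1986128725


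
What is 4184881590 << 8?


0b11111001011100000011100110110110 << 8 = 0b1111100101110000001110011011011000000000 = 1071329687040

1071329687040


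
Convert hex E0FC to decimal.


E0FC hex = 57596 decimal

57596


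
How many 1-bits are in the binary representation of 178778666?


0b1010101001111111001000101010 has 15 set bits

15


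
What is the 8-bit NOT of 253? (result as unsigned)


~0b11111101 = 0b10 = 2 (8-bit unsigned)

2


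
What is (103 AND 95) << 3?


Step 1: 103 & 95 = 71
Step 2: 71 << 3 = 568

568


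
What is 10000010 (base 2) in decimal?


10000010 in decimal = 130

130


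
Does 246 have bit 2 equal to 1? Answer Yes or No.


0b11110110, bit 2 = 1. Yes

Yes


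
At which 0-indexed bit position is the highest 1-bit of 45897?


0b1011001101001001. Highest set bit at position 15

15


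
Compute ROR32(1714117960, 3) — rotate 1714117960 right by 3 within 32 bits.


Rotate 0b1100110001010110101110101001000 right by 3 (32-bit) = 0b1100110001010110101110101001 = 214264745

214264745


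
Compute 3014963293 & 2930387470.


0b10110011101101001011000001011101 & 0b10101110101010100010101000001110 = 0b10100010101000000010000000001100 = 2728402956

2728402956


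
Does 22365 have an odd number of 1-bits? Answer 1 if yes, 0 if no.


0b101011101011101 has 10 ones => parity 0

0


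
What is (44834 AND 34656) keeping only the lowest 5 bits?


Step 1: 44834 & 34656 = 34592
Step 2: 34592 & 31 = 0

0


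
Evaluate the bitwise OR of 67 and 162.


0b1000011 | 0b10100010 = 0b11100011 = 227

227


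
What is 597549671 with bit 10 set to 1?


597549671 | (1 << 10) = 597549671 | 1024 = 597550695

597550695


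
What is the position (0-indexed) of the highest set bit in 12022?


0b10111011110110. Highest set bit at position 13

13


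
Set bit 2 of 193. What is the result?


193 | (1 << 2) = 193 | 4 = 197

197


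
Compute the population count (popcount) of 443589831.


0b11010011100001010010011000111 has 14 set bits

14


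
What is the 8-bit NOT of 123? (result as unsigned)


~0b1111011 = 0b10000100 = 132 (8-bit unsigned)

132


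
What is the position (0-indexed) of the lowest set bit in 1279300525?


0b1001100010000001001001110101101. Lowest set bit at position 0

0


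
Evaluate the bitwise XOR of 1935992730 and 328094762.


0b1110011011001001110011110011010 ^ 0b10011100011100101010000101010 = 0b1100000111010101011001110110000 = 1625994160

1625994160


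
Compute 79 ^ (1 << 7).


79 ^ (1 << 7) = 79 ^ 128 = 207

207


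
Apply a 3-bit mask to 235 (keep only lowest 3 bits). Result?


235 & 7 = 3

3


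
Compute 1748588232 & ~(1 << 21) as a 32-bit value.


1748588232 & ~(1 << 21) = 1746491080

1746491080


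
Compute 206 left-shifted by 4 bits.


0b11001110 << 4 = 0b110011100000 = 3296

3296


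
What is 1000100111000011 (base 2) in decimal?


1000100111000011 in decimal = 35267

35267


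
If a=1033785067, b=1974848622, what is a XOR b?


1033785067 ^ 1974848622 = 1210811013

1210811013


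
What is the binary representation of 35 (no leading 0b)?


35 = 100011 in binary

100011


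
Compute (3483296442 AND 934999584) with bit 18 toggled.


Step 1: 3483296442 & 934999584 = 127590944
Step 2: 127590944 ^ (1 << 18) = 127590944 ^ 262144 = 127853088

127853088


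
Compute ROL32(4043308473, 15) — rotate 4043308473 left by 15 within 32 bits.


Rotate 0b11110000111111111111110110111001 left by 15 (32-bit) = 0b11111110110111001111100001111111 = 4275894399

4275894399


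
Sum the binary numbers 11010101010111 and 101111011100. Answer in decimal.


11010101010111 + 101111011100 = 100000100110011 = 16691

16691


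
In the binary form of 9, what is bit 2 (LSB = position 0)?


0b1001, position 2 = 0

0


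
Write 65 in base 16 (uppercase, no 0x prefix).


65 = 41 hex

41


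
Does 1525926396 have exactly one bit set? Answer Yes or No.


0b1011010111100111100100111111100. Multiple bits set => No

No


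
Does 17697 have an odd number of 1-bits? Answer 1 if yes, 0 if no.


0b100010100100001 has 5 ones => parity 1

1


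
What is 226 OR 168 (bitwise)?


0b11100010 | 0b10101000 = 0b11101010 = 234

234


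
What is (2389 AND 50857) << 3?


Step 1: 2389 & 50857 = 1
Step 2: 1 << 3 = 8

8


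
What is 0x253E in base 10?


253E hex = 9534 decimal

9534


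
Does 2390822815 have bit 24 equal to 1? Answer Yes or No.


0b10001110100000010000111110011111, bit 24 = 0. No

No


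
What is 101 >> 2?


0b1100101 >> 2 = 0b11001 = 25

25


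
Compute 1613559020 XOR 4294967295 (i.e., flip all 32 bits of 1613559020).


1613559020 ^ 4294967295 = 2681408275

2681408275


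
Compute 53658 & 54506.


0b1101000110011010 & 0b1101010011101010 = 0b1101000010001010 = 53386

53386


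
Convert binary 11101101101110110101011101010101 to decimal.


11101101101110110101011101010101 in decimal = 3988477781

3988477781


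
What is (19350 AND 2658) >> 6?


Step 1: 19350 & 2658 = 2562
Step 2: 2562 >> 6 = 40

40


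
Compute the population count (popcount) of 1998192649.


0b1110111000110100000000000001001 has 11 set bits

11


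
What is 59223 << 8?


0b1110011101010111 << 8 = 0b111001110101011100000000 = 15161088

15161088


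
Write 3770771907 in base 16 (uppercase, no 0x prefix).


3770771907 = E0C169C3 hex

E0C169C3


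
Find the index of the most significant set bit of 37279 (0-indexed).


0b1001000110011111. Highest set bit at position 15

15


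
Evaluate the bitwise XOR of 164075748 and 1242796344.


0b1001110001111001100011100100 ^ 0b1001010000100111001000100111000 = 0b1000011110101000000100111011100 = 1137969628

1137969628


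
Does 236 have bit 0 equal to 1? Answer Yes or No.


0b11101100, bit 0 = 0. No

No


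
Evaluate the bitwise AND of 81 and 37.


0b1010001 & 0b100101 = 0b1 = 1

1


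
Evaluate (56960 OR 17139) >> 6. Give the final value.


Step 1: 56960 | 17139 = 57075
Step 2: 57075 >> 6 = 891

891


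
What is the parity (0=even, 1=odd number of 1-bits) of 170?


0b10101010 has 4 ones => parity 0

0


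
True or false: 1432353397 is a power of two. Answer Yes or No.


0b1010101010111111111101001110101. Multiple bits set => No

No


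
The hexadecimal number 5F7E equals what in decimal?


5F7E hex = 24446 decimal

24446


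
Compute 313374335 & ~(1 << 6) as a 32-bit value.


313374335 & ~(1 << 6) = 313374271

313374271


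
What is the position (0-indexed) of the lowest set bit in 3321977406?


0b11000110000000010101101000111110. Lowest set bit at position 1

1


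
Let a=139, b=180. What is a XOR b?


139 ^ 180 = 63

63


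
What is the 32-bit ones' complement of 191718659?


191718659 ^ 4294967295 = 4103248636

4103248636


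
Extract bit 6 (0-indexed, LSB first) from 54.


0b110110, position 6 = 0

0


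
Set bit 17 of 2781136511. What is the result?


2781136511 | (1 << 17) = 2781136511 | 131072 = 2781267583

2781267583


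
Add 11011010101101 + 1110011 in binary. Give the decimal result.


11011010101101 + 1110011 = 11011100100000 = 14112

14112


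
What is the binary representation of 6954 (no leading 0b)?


6954 = 1101100101010 in binary

1101100101010


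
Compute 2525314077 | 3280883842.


0b10010110100001010011110000011101 | 0b11000011100011100101000010000010 = 0b11010111100011110111110010011111 = 3616504991

3616504991


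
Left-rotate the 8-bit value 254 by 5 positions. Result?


Rotate 0b11111110 left by 5 (8-bit) = 0b11011111 = 223

223


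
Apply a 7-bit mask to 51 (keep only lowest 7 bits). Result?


51 & 127 = 51

51


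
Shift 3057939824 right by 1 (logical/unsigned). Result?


0b10110110010001000111010101110000 >> 1 = 0b1011011001000100011101010111000 = 1528969912

1528969912


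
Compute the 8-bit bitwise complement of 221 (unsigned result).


~0b11011101 = 0b100010 = 34 (8-bit unsigned)

34


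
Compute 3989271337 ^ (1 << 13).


3989271337 ^ (1 << 13) = 3989271337 ^ 8192 = 3989263145

3989263145


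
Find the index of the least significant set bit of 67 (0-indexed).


0b1000011. Lowest set bit at position 0

0


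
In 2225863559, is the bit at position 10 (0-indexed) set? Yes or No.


0b10000100101010111111101110000111, bit 10 = 0. No

No


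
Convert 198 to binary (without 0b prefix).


198 = 11000110 in binary

11000110


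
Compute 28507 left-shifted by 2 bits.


0b110111101011011 << 2 = 0b11011110101101100 = 114028

114028


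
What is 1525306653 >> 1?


0b1011010111010100101010100011101 >> 1 = 0b101101011101010010101010001110 = 762653326

762653326


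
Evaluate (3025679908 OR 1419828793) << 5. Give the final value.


Step 1: 3025679908 | 1419828793 = 4109958717
Step 2: 4109958717 << 5 = 131518678944

131518678944


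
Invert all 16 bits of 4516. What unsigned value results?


4516 ^ 65535 = 61019

61019


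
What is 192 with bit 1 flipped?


192 ^ (1 << 1) = 192 ^ 2 = 194

194


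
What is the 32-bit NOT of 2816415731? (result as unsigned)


~0b10100111110111110001011111110011 = 0b1011000001000001110100000001100 = 1478551564 (32-bit unsigned)

1478551564


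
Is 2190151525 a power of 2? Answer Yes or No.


0b10000010100010110000111101100101. Multiple bits set => No

No


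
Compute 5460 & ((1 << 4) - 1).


5460 & 15 = 4

4


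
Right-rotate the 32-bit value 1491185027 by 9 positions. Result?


Rotate 0b1011000111000011010110110000011 right by 9 (32-bit) = 0b11000001101011000111000011010110 = 3249303766

3249303766


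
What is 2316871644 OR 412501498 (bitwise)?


0b10001010000110001010011111011100 | 0b11000100101100100010111111010 = 0b10011010100111101110011111111110 = 2594105342

2594105342


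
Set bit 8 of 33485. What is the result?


33485 | (1 << 8) = 33485 | 256 = 33741

33741


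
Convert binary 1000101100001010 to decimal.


1000101100001010 in decimal = 35594

35594


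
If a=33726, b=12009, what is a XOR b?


33726 ^ 12009 = 44375

44375


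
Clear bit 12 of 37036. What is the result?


37036 & ~(1 << 12) = 32940

32940


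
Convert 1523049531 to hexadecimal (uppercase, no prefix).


1523049531 = 5AC7E43B hex

5AC7E43B


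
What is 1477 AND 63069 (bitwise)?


0b10111000101 & 0b1111011001011101 = 0b10001000101 = 1093

1093


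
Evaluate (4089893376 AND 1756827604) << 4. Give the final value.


Step 1: 4089893376 & 1756827604 = 1619395072
Step 2: 1619395072 << 4 = 25910321152

25910321152


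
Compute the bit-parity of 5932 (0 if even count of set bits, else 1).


0b1011100101100 has 7 ones => parity 1

1


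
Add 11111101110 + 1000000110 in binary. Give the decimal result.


11111101110 + 1000000110 = 100111110100 = 2548

2548


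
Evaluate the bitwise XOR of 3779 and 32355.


0b111011000011 ^ 0b111111001100011 = 0b111000010100000 = 28832

28832


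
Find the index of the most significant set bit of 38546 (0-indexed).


0b1001011010010010. Highest set bit at position 15

15


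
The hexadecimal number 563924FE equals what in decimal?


563924FE hex = 1446585598 decimal

1446585598


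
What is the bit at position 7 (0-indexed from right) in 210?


0b11010010, position 7 = 1

1


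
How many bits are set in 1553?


0b11000010001 has 4 set bits

4


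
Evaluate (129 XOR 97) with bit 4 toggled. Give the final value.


Step 1: 129 ^ 97 = 224
Step 2: 224 ^ (1 << 4) = 224 ^ 16 = 240

240


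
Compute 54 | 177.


0b110110 | 0b10110001 = 0b10110111 = 183

183


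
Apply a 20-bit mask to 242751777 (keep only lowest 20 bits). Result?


242751777 & 1048575 = 530721

530721


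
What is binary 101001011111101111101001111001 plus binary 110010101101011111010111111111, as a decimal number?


101001011111101111101001111001 + 110010101101011111010111111111 = 1011100001101001111000001111000 = 1546973304

1546973304


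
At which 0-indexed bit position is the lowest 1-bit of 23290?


0b101101011111010. Lowest set bit at position 1

1


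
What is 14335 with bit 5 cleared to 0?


14335 & ~(1 << 5) = 14303

14303


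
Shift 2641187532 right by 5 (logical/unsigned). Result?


0b10011101011011010101001011001100 >> 5 = 0b100111010110110101010010110 = 82537110

82537110


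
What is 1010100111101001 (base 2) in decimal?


1010100111101001 in decimal = 43497

43497


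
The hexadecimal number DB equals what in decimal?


DB hex = 219 decimal

219


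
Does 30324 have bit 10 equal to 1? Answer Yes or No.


0b111011001110100, bit 10 = 1. Yes

Yes


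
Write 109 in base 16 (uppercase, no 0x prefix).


109 = 6D hex

6D


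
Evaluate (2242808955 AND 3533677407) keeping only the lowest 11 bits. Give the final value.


Step 1: 2242808955 & 3533677407 = 2156822619
Step 2: 2156822619 & 2047 = 91

91


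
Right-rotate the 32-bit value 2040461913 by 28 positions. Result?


Rotate 0b1111001100111101111101001011001 right by 28 (32-bit) = 0b10011001111011111010010110010111 = 2582619543

2582619543


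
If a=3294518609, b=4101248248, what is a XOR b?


3294518609 ^ 4101248248 = 808077737

808077737


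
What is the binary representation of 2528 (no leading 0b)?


2528 = 100111100000 in binary

100111100000


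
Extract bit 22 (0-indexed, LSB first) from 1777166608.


0b1101001111011010110100100010000, position 22 = 1

1


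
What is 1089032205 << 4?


0b1000000111010010101000000001101 << 4 = 0b10000001110100101010000000011010000 = 17424515280

17424515280


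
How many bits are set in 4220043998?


0b11111011100010001100001011011110 has 18 set bits

18


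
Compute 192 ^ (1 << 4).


192 ^ (1 << 4) = 192 ^ 16 = 208

208


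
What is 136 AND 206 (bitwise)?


0b10001000 & 0b11001110 = 0b10001000 = 136

136


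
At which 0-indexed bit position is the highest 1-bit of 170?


0b10101010. Highest set bit at position 7

7


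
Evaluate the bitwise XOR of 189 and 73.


0b10111101 ^ 0b1001001 = 0b11110100 = 244

244


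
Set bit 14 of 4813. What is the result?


4813 | (1 << 14) = 4813 | 16384 = 21197

21197


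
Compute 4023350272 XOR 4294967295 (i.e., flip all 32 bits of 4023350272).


4023350272 ^ 4294967295 = 271617023

271617023


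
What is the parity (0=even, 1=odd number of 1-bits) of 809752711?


0b110000010000111101100010000111 has 13 ones => parity 1

1


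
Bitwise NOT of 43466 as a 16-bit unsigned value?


~0b1010100111001010 = 0b101011000110101 = 22069 (16-bit unsigned)

22069


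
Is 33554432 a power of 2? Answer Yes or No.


0b10000000000000000000000000. Only one bit set => Yes

Yes


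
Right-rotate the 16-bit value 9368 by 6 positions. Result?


Rotate 0b10010010011000 right by 6 (16-bit) = 0b110000010010010 = 24722

24722


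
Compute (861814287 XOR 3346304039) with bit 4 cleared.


Step 1: 861814287 ^ 3346304039 = 4096438824
Step 2: 4096438824 & ~(1 << 4) = 4096438824

4096438824


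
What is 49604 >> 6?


0b1100000111000100 >> 6 = 0b1100000111 = 775

775


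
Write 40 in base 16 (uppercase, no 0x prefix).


40 = 28 hex

28


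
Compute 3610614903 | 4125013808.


0b11010111001101011001110001110111 | 0b11110101110111101011011100110000 = 0b11110111111111111011111101110111 = 4160733047

4160733047


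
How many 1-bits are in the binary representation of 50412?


0b1100010011101100 has 8 set bits

8


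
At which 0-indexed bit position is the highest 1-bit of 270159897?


0b10000000110100101000000011001. Highest set bit at position 28

28


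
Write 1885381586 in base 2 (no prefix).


1885381586 = 1110000011000001010001111010010 in binary

1110000011000001010001111010010


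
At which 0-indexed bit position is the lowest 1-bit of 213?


0b11010101. Lowest set bit at position 0

0


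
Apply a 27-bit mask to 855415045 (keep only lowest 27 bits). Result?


855415045 & 134217727 = 50108677

50108677


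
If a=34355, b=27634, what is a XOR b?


34355 ^ 27634 = 60865

60865


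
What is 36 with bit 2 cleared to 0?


36 & ~(1 << 2) = 32

32


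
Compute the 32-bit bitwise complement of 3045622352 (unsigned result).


~0b10110101100010001000001001010000 = 0b1001010011101110111110110101111 = 1249344943 (32-bit unsigned)

1249344943


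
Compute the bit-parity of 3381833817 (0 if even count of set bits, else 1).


0b11001001100100101011000001011001 has 14 ones => parity 0

0


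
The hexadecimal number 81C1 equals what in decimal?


81C1 hex = 33217 decimal

33217


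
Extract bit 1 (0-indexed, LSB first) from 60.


0b111100, position 1 = 0

0


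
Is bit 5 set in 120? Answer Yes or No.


0b1111000, bit 5 = 1. Yes

Yes


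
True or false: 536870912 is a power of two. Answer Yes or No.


0b100000000000000000000000000000. Only one bit set => Yes

Yes


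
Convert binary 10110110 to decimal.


10110110 in decimal = 182

182


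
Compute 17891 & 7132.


0b100010111100011 & 0b1101111011100 = 0b111000000 = 448

448


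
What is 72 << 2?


0b1001000 << 2 = 0b100100000 = 288

288


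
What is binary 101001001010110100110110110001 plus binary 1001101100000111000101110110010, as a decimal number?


101001001010110100110110110001 + 1001101100000111000101110110010 = 1110110101011101101100101100011 = 1991170403

1991170403


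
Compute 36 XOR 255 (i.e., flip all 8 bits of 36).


36 ^ 255 = 219

219


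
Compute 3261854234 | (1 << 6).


3261854234 | (1 << 6) = 3261854234 | 64 = 3261854298

3261854298


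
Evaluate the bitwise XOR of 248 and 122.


0b11111000 ^ 0b1111010 = 0b10000010 = 130

130


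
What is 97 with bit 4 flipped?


97 ^ (1 << 4) = 97 ^ 16 = 113

113


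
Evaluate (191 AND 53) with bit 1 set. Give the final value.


Step 1: 191 & 53 = 53
Step 2: 53 | (1 << 1) = 53 | 2 = 55

55
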